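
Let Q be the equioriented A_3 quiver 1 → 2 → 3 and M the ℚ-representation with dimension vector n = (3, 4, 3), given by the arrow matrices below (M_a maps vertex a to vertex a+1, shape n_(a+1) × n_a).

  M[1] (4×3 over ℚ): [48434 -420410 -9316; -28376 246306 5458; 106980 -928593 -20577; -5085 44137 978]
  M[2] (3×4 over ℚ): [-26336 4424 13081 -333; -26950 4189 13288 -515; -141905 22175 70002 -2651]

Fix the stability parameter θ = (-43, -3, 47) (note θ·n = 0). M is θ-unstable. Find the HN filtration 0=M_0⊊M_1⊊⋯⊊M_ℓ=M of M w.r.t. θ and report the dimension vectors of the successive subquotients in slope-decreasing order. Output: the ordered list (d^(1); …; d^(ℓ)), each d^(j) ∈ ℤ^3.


Via rank(M_{q-1}∘⋯∘M_p): M ≅ I[1,1], I[1,3]^2, I[2,2], I[2,3].
μ_θ-semistable layers: μ^(1)=47; μ^(2)=-3; μ^(3)=-43

((0, 0, 3); (0, 4, 0); (3, 0, 0))


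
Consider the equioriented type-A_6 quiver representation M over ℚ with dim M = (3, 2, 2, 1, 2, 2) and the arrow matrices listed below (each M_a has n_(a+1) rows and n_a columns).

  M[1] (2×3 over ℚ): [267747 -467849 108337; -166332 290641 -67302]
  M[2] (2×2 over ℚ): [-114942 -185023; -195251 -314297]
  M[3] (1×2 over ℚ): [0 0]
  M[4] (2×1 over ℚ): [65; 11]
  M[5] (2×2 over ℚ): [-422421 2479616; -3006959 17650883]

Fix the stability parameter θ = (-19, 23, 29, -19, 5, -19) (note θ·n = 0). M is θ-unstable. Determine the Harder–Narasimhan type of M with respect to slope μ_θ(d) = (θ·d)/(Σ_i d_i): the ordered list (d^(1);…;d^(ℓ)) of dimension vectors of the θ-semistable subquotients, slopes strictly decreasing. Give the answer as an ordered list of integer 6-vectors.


Via rank(M_{q-1}∘⋯∘M_p): M ≅ I[1,1], I[1,3]^2, I[4,6], I[5,6].
μ_θ-semistable layers: μ^(1)=29; μ^(2)=23; μ^(3)=-7; μ^(4)=-19

((0, 0, 2, 0, 0, 0); (0, 2, 0, 0, 0, 0); (0, 0, 0, 0, 2, 2); (3, 0, 0, 1, 0, 0))


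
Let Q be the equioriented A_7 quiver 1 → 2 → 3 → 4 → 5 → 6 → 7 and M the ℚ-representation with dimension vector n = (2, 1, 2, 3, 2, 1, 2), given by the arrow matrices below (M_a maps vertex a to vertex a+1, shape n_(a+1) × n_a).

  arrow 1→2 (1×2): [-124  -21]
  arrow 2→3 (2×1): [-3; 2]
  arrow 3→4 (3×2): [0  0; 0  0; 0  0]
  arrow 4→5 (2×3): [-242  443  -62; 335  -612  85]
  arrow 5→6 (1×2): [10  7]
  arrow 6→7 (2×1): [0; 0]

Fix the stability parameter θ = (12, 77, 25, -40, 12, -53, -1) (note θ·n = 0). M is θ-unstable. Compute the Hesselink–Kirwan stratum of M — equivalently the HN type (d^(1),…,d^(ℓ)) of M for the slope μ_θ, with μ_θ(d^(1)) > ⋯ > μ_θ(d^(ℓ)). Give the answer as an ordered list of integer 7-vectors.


Via rank(M_{q-1}∘⋯∘M_p): M ≅ I[1,1], I[1,3], I[3,3], I[4,4], I[4,5], I[4,6], I[7,7]^2.
μ_θ-semistable layers: μ^(1)=51; μ^(2)=25; μ^(3)=12; μ^(4)=-1; μ^(5)=-41/2; μ^(6)=-40

((0, 1, 1, 0, 0, 0, 0); (0, 0, 1, 0, 0, 0, 0); (2, 0, 0, 0, 1, 0, 0); (0, 0, 0, 0, 0, 0, 2); (0, 0, 0, 0, 1, 1, 0); (0, 0, 0, 3, 0, 0, 0))


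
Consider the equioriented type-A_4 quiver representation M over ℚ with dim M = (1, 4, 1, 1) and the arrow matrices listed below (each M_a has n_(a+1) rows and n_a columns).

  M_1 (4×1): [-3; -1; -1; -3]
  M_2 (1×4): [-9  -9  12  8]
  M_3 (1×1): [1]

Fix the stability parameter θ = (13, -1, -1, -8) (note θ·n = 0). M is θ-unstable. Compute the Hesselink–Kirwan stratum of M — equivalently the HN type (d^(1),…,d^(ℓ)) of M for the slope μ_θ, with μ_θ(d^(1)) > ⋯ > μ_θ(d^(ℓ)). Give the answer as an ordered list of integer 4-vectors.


Via rank(M_{q-1}∘⋯∘M_p): M ≅ I[1,2], I[2,2]^2, I[2,4].
μ_θ-semistable layers: μ^(1)=6; μ^(2)=-1; μ^(3)=-10/3

((1, 1, 0, 0); (0, 2, 0, 0); (0, 1, 1, 1))


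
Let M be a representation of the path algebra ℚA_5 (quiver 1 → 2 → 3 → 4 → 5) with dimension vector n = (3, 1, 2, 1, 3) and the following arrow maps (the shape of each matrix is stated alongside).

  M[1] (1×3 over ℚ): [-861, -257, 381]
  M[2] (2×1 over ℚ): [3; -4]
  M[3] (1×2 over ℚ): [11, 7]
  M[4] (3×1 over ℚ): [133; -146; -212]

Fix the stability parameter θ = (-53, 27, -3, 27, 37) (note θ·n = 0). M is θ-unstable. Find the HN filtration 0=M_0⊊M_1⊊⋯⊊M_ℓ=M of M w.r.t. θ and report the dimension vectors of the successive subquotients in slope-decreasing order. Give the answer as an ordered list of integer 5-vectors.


Barcode: M ≅ I[1,1]^2, I[1,5], I[3,3], I[5,5]^2. HN layers by μ_θ (5 steps, strictly decreasing):
  μ^(1)=37; μ^(2)=27; μ^(3)=12; μ^(4)=-3; μ^(5)=-53

((0, 0, 0, 0, 3); (0, 0, 0, 1, 0); (0, 1, 1, 0, 0); (0, 0, 1, 0, 0); (3, 0, 0, 0, 0))


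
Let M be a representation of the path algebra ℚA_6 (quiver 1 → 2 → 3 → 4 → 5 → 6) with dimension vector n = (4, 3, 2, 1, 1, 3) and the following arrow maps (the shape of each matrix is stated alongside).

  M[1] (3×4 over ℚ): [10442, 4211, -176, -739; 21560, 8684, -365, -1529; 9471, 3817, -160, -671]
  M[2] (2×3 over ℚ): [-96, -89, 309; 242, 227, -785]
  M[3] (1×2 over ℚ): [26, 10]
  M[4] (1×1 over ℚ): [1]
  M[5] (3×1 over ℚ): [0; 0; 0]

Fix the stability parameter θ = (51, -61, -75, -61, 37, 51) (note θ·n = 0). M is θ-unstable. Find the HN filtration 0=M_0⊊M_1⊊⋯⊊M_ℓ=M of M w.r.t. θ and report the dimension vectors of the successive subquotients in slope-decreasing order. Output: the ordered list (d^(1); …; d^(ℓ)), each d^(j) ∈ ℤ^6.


Barcode: M ≅ I[1,1], I[1,2], I[1,3], I[1,5], I[6,6]^3. HN layers by μ_θ (5 steps, strictly decreasing):
  μ^(1)=51; μ^(2)=37; μ^(3)=-5; μ^(4)=-85/3; μ^(5)=-73/2

((1, 0, 0, 0, 0, 3); (0, 0, 0, 0, 1, 0); (1, 1, 0, 0, 0, 0); (1, 1, 1, 0, 0, 0); (1, 1, 1, 1, 0, 0))


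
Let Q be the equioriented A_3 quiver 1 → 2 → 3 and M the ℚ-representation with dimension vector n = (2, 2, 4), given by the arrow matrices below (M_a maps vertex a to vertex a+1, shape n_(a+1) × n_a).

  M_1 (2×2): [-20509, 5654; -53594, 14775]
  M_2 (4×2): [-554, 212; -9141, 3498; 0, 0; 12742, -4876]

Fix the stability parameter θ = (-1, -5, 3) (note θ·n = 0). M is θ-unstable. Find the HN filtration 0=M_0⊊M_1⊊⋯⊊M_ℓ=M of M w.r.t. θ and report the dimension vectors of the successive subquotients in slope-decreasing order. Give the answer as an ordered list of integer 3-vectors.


Via rank(M_{q-1}∘⋯∘M_p): M ≅ I[1,2], I[1,3], I[3,3]^3.
μ_θ-semistable layers: μ^(1)=3; μ^(2)=-3

((0, 0, 4); (2, 2, 0))


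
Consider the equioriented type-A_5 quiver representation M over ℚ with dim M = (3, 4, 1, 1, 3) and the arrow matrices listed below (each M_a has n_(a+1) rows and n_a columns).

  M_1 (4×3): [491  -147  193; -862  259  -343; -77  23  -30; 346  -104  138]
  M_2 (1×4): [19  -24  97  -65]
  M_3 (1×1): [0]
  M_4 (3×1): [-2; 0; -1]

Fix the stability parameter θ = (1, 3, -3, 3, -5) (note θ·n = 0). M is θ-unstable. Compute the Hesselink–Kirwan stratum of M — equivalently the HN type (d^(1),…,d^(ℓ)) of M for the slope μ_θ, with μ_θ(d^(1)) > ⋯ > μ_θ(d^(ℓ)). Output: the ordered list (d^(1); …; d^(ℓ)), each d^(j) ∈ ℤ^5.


Via rank(M_{q-1}∘⋯∘M_p): M ≅ I[1,2]^2, I[1,3], I[2,2], I[4,5], I[5,5]^2.
μ_θ-semistable layers: μ^(1)=3; μ^(2)=1; μ^(3)=1/3; μ^(4)=-1; μ^(5)=-5

((0, 3, 0, 0, 0); (2, 0, 0, 0, 0); (1, 1, 1, 0, 0); (0, 0, 0, 1, 1); (0, 0, 0, 0, 2))


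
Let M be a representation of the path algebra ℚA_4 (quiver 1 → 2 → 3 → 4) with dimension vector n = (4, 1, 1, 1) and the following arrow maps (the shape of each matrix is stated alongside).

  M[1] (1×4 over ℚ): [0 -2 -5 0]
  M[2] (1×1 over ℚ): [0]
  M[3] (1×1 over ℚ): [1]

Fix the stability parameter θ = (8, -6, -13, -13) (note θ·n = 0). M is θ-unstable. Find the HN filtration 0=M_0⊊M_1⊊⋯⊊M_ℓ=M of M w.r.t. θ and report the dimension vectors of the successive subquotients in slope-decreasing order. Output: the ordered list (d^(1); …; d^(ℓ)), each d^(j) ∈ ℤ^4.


Barcode: M ≅ I[1,1]^3, I[1,2], I[3,4]. HN layers by μ_θ (3 steps, strictly decreasing):
  μ^(1)=8; μ^(2)=1; μ^(3)=-13

((3, 0, 0, 0); (1, 1, 0, 0); (0, 0, 1, 1))


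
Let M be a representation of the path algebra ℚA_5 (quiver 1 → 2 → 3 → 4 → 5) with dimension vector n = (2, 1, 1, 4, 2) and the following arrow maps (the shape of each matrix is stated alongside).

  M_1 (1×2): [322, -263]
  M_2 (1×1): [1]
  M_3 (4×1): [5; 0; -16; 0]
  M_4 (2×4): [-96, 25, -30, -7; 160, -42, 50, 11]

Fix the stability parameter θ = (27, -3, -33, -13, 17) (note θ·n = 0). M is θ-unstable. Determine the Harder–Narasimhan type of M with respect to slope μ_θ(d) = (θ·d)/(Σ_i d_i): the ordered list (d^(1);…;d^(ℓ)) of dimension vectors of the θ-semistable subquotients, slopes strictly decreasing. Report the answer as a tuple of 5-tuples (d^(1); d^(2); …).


Interval decomposition of M: I[1,1], I[1,4], I[4,4], I[4,5]^2.
HN type (ℓ=4): μ^(1)=27; μ^(2)=17; μ^(3)=-11/2; μ^(4)=-13

((1, 0, 0, 0, 0); (0, 0, 0, 0, 2); (1, 1, 1, 1, 0); (0, 0, 0, 3, 0))


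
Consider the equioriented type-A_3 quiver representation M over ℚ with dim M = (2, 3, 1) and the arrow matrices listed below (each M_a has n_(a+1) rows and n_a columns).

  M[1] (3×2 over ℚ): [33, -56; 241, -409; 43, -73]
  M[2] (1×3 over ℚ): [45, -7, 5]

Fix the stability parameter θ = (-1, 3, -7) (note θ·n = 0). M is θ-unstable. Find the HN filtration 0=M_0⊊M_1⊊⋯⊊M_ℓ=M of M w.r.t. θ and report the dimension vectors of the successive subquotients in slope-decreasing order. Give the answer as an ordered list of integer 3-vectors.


Interval decomposition of M: I[1,2], I[1,3], I[2,2].
HN type (ℓ=3): μ^(1)=3; μ^(2)=-1; μ^(3)=-5/3

((0, 2, 0); (1, 0, 0); (1, 1, 1))


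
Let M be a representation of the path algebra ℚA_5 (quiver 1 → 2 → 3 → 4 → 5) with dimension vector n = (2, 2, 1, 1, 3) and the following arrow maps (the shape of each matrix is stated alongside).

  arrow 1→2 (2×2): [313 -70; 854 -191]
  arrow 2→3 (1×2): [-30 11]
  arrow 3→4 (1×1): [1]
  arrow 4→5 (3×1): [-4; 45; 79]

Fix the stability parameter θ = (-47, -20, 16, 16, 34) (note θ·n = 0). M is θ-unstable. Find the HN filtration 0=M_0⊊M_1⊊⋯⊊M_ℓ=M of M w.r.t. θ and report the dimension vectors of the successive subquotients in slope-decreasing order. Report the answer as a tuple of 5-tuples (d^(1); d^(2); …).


Interval decomposition of M: I[1,2], I[1,5], I[5,5]^2.
HN type (ℓ=4): μ^(1)=34; μ^(2)=16; μ^(3)=-20; μ^(4)=-47

((0, 0, 0, 0, 3); (0, 0, 1, 1, 0); (0, 2, 0, 0, 0); (2, 0, 0, 0, 0))


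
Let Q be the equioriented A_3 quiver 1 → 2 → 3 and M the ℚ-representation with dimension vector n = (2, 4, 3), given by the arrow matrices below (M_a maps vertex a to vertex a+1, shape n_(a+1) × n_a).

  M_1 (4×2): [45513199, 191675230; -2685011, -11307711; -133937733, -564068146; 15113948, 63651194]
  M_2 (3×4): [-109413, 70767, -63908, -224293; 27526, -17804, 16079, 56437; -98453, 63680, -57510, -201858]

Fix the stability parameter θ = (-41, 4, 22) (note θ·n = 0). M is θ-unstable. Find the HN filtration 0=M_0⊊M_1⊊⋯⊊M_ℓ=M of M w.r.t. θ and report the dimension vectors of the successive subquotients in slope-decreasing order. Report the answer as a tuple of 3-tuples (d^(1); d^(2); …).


Interval decomposition of M: I[1,3]^2, I[2,2], I[2,3].
HN type (ℓ=3): μ^(1)=22; μ^(2)=4; μ^(3)=-41

((0, 0, 3); (0, 4, 0); (2, 0, 0))


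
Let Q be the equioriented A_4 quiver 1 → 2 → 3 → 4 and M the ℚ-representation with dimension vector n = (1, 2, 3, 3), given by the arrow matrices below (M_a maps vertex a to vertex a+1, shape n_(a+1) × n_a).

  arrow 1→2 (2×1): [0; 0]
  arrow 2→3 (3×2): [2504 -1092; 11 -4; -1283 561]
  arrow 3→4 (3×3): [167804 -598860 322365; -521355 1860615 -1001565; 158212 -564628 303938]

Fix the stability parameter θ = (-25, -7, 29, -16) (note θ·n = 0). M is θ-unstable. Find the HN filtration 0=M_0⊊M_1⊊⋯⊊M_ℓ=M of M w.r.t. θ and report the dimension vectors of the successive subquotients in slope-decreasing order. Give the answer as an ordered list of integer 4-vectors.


Via rank(M_{q-1}∘⋯∘M_p): M ≅ I[1,1], I[2,4]^2, I[3,3], I[4,4].
μ_θ-semistable layers: μ^(1)=29; μ^(2)=13/2; μ^(3)=-7; μ^(4)=-16; μ^(5)=-25

((0, 0, 1, 0); (0, 0, 2, 2); (0, 2, 0, 0); (0, 0, 0, 1); (1, 0, 0, 0))


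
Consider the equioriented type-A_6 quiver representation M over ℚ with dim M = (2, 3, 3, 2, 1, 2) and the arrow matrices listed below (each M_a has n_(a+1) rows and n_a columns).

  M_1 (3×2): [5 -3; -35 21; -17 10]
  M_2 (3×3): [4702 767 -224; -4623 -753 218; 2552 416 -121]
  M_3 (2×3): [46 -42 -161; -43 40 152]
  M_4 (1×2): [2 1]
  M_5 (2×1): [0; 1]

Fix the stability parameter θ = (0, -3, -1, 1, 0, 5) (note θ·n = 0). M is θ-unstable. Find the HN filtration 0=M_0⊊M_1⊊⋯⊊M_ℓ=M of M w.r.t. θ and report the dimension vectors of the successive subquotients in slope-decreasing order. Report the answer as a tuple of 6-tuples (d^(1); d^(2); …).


Barcode: M ≅ I[1,4], I[1,6], I[2,3], I[6,6]. HN layers by μ_θ (6 steps, strictly decreasing):
  μ^(1)=5; μ^(2)=1; μ^(3)=1/2; μ^(4)=-1; μ^(5)=-3/2; μ^(6)=-3

((0, 0, 0, 0, 0, 2); (0, 0, 0, 1, 0, 0); (0, 0, 0, 1, 1, 0); (0, 0, 3, 0, 0, 0); (2, 2, 0, 0, 0, 0); (0, 1, 0, 0, 0, 0))


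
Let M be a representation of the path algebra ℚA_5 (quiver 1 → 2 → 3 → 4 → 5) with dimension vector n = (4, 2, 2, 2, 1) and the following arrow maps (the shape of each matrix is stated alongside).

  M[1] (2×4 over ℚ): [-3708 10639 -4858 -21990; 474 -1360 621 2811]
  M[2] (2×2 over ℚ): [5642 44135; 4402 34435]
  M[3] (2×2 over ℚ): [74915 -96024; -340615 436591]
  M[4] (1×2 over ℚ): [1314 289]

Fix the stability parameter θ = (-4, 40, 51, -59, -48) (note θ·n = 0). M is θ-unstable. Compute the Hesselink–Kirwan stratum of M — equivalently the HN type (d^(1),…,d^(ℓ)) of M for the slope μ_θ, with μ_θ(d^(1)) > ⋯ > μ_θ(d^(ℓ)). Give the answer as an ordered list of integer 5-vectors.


Via rank(M_{q-1}∘⋯∘M_p): M ≅ I[1,1]^2, I[1,2], I[1,5], I[3,4].
μ_θ-semistable layers: μ^(1)=40; μ^(2)=-4

((0, 1, 0, 0, 0); (4, 1, 2, 2, 1))


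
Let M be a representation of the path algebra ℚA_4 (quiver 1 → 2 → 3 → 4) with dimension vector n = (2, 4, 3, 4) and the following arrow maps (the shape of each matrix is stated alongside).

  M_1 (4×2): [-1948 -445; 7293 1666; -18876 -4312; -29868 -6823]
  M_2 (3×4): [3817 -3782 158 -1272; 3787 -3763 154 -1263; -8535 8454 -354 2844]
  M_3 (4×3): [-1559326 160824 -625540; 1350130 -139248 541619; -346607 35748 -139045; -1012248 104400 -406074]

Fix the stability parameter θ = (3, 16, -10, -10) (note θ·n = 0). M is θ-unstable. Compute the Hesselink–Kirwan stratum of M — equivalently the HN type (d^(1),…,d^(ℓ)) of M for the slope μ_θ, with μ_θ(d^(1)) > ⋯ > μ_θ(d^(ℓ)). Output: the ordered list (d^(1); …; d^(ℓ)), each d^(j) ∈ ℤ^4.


Barcode: M ≅ I[1,3], I[1,4], I[2,2]^2, I[3,4], I[4,4]^2. HN layers by μ_θ (4 steps, strictly decreasing):
  μ^(1)=16; μ^(2)=3; μ^(3)=-1/4; μ^(4)=-10

((0, 2, 0, 0); (1, 1, 1, 0); (1, 1, 1, 1); (0, 0, 1, 3))


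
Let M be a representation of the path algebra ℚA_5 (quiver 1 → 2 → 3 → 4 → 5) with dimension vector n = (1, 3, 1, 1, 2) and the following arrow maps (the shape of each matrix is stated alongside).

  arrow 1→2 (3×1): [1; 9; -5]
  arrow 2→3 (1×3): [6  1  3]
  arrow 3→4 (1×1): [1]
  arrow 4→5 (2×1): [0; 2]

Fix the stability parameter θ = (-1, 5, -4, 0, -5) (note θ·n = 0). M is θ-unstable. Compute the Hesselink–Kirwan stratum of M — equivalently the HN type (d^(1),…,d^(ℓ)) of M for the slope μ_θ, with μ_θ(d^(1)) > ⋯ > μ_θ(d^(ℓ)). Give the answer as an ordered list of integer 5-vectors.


Barcode: M ≅ I[1,2], I[2,2], I[2,5], I[5,5]. HN layers by μ_θ (3 steps, strictly decreasing):
  μ^(1)=5; μ^(2)=-1; μ^(3)=-5

((0, 2, 0, 0, 0); (1, 1, 1, 1, 1); (0, 0, 0, 0, 1))


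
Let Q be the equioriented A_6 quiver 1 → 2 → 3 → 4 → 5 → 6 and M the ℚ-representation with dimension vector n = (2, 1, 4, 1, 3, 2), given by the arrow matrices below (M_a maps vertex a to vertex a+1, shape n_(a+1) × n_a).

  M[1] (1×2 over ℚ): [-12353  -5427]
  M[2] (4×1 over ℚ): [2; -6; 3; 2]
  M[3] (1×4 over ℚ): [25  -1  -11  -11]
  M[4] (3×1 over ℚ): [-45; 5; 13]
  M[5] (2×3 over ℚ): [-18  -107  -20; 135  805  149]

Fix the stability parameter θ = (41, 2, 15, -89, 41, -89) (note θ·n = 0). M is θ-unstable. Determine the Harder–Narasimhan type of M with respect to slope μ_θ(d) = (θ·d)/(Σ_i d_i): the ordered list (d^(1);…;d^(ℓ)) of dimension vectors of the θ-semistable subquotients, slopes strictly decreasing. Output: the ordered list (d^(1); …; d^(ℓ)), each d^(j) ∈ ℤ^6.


Interval decomposition of M: I[1,1], I[1,6], I[3,3]^3, I[5,5], I[5,6].
HN type (ℓ=4): μ^(1)=41; μ^(2)=15; μ^(3)=-79/6; μ^(4)=-24

((1, 0, 0, 0, 1, 0); (0, 0, 3, 0, 0, 0); (1, 1, 1, 1, 1, 1); (0, 0, 0, 0, 1, 1))


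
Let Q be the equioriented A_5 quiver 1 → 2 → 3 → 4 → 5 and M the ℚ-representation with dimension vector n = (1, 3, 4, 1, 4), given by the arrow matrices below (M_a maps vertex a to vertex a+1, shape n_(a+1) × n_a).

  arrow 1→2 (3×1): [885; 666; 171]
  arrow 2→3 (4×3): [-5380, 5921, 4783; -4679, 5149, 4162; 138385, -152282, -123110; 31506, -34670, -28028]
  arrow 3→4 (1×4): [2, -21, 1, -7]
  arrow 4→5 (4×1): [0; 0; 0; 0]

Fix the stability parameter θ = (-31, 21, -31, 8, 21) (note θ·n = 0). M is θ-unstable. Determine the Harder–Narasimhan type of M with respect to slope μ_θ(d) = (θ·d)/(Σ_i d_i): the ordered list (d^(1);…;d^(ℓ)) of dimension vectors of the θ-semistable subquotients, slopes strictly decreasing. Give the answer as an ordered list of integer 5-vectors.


Via rank(M_{q-1}∘⋯∘M_p): M ≅ I[1,4], I[2,3]^2, I[3,3], I[5,5]^4.
μ_θ-semistable layers: μ^(1)=21; μ^(2)=8; μ^(3)=-5; μ^(4)=-31

((0, 0, 0, 0, 4); (0, 0, 0, 1, 0); (0, 3, 3, 0, 0); (1, 0, 1, 0, 0))


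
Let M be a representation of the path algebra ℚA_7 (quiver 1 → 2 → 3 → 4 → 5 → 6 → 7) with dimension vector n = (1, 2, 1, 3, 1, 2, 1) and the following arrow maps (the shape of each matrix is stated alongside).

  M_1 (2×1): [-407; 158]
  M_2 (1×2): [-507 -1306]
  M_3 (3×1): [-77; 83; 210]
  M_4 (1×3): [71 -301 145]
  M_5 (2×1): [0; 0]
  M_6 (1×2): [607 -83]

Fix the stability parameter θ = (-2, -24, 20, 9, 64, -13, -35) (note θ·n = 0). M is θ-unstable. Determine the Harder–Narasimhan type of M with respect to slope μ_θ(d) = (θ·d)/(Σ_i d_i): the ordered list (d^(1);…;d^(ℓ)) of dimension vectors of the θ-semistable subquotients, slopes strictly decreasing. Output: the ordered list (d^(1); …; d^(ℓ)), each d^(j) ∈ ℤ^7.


Via rank(M_{q-1}∘⋯∘M_p): M ≅ I[1,4], I[2,2], I[4,4], I[4,5], I[6,6], I[6,7].
μ_θ-semistable layers: μ^(1)=64; μ^(2)=29/2; μ^(3)=9; μ^(4)=-13; μ^(5)=-24

((0, 0, 0, 0, 1, 0, 0); (0, 0, 1, 1, 0, 0, 0); (0, 0, 0, 2, 0, 0, 0); (1, 1, 0, 0, 0, 1, 0); (0, 1, 0, 0, 0, 1, 1))


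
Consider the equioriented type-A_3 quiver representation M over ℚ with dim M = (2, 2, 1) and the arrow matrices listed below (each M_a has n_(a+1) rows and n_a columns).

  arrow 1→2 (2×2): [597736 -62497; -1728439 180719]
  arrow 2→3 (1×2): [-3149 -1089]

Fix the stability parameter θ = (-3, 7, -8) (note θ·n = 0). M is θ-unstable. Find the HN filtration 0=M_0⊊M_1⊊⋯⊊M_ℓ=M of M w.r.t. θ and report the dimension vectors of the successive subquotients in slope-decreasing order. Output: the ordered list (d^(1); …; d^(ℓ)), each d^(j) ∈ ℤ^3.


Barcode: M ≅ I[1,2], I[1,3]. HN layers by μ_θ (3 steps, strictly decreasing):
  μ^(1)=7; μ^(2)=-1/2; μ^(3)=-3

((0, 1, 0); (0, 1, 1); (2, 0, 0))


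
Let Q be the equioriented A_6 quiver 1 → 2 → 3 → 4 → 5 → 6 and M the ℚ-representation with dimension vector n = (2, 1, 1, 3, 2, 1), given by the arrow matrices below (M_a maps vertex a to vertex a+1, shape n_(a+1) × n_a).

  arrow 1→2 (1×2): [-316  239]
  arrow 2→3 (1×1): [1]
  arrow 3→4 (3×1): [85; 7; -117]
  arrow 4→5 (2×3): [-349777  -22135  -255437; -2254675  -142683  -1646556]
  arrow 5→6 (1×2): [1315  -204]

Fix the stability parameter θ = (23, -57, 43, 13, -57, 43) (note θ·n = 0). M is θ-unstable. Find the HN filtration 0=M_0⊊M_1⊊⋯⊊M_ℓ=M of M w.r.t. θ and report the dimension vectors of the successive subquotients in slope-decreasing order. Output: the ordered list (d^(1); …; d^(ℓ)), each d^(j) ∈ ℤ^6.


Barcode: M ≅ I[1,1], I[1,6], I[4,4], I[4,5]. HN layers by μ_θ (6 steps, strictly decreasing):
  μ^(1)=43; μ^(2)=23; μ^(3)=13; μ^(4)=-1/3; μ^(5)=-17; μ^(6)=-22

((0, 0, 0, 0, 0, 1); (1, 0, 0, 0, 0, 0); (0, 0, 0, 1, 0, 0); (0, 0, 1, 1, 1, 0); (1, 1, 0, 0, 0, 0); (0, 0, 0, 1, 1, 0))


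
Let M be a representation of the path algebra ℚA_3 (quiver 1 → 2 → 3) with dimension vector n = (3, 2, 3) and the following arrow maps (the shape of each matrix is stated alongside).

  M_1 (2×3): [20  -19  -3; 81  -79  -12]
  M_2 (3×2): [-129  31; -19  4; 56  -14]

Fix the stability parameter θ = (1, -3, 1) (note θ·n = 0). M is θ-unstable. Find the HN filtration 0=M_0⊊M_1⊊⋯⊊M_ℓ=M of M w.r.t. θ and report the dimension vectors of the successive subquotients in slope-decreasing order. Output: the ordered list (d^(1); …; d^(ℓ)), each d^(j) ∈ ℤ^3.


Interval decomposition of M: I[1,1], I[1,3]^2, I[3,3].
HN type (ℓ=2): μ^(1)=1; μ^(2)=-1

((1, 0, 3); (2, 2, 0))


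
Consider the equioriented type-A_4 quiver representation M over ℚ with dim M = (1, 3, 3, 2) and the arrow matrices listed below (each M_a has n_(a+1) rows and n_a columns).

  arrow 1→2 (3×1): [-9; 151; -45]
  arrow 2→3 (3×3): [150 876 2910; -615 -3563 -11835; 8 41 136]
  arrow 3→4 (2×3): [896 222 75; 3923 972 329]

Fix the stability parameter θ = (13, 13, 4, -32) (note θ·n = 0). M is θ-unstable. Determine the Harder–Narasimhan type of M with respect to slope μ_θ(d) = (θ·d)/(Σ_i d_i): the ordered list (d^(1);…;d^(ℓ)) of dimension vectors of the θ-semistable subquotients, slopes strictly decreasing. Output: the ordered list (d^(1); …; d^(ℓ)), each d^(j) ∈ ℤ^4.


Via rank(M_{q-1}∘⋯∘M_p): M ≅ I[1,4], I[2,2], I[2,3], I[3,4].
μ_θ-semistable layers: μ^(1)=13; μ^(2)=17/2; μ^(3)=-1/2; μ^(4)=-14

((0, 1, 0, 0); (0, 1, 1, 0); (1, 1, 1, 1); (0, 0, 1, 1))


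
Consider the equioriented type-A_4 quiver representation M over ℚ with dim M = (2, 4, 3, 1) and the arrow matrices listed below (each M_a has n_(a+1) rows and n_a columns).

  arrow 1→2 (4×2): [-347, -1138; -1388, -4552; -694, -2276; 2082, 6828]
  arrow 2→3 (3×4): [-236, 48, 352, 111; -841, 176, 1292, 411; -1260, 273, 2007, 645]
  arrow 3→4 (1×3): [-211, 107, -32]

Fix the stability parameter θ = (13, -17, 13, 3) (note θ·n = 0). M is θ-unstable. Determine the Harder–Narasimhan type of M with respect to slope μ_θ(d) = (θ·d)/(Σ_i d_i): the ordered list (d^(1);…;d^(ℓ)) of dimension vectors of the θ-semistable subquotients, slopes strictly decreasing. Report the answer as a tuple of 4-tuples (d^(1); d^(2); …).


Barcode: M ≅ I[1,1], I[1,4], I[2,2], I[2,3]^2. HN layers by μ_θ (4 steps, strictly decreasing):
  μ^(1)=13; μ^(2)=8; μ^(3)=-2; μ^(4)=-17

((1, 0, 2, 0); (0, 0, 1, 1); (1, 1, 0, 0); (0, 3, 0, 0))


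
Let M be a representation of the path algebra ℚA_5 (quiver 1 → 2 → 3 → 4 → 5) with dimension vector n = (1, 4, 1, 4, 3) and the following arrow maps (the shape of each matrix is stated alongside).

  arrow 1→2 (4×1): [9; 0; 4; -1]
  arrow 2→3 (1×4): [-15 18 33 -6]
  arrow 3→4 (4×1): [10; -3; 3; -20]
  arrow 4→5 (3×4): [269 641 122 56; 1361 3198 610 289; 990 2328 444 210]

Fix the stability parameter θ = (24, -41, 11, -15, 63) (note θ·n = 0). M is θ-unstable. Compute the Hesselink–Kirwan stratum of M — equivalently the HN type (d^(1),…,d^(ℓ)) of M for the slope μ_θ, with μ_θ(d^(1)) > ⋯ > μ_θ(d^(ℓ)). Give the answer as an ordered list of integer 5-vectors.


Barcode: M ≅ I[1,5], I[2,2]^3, I[4,4]^2, I[4,5], I[5,5]. HN layers by μ_θ (5 steps, strictly decreasing):
  μ^(1)=63; μ^(2)=-2; μ^(3)=-17/2; μ^(4)=-15; μ^(5)=-41

((0, 0, 0, 0, 3); (0, 0, 1, 1, 0); (1, 1, 0, 0, 0); (0, 0, 0, 3, 0); (0, 3, 0, 0, 0))


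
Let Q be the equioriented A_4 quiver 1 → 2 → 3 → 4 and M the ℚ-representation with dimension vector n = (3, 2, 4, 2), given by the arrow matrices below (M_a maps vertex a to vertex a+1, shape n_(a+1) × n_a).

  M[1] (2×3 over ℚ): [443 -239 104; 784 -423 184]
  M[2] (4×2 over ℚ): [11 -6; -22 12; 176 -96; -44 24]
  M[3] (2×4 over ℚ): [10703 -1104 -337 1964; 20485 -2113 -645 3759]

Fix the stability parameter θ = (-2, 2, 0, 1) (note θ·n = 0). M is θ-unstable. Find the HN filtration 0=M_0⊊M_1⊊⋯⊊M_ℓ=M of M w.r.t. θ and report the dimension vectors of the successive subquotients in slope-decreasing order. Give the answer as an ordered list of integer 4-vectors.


Barcode: M ≅ I[1,1], I[1,2], I[1,4], I[3,3]^2, I[3,4]. HN layers by μ_θ (4 steps, strictly decreasing):
  μ^(1)=2; μ^(2)=1; μ^(3)=0; μ^(4)=-2

((0, 1, 0, 0); (0, 1, 1, 2); (0, 0, 3, 0); (3, 0, 0, 0))


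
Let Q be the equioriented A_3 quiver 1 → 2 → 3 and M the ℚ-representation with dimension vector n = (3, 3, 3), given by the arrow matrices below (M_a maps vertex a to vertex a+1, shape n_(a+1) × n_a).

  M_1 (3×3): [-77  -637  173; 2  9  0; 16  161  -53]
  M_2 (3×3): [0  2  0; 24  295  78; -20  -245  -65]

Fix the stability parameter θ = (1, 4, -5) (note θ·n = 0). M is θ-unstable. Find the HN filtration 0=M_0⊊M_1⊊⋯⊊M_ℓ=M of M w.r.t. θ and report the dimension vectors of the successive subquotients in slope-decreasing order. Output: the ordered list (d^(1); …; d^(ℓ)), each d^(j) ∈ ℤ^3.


Via rank(M_{q-1}∘⋯∘M_p): M ≅ I[1,2], I[1,3]^2, I[3,3].
μ_θ-semistable layers: μ^(1)=4; μ^(2)=1; μ^(3)=0; μ^(4)=-5

((0, 1, 0); (1, 0, 0); (2, 2, 2); (0, 0, 1))


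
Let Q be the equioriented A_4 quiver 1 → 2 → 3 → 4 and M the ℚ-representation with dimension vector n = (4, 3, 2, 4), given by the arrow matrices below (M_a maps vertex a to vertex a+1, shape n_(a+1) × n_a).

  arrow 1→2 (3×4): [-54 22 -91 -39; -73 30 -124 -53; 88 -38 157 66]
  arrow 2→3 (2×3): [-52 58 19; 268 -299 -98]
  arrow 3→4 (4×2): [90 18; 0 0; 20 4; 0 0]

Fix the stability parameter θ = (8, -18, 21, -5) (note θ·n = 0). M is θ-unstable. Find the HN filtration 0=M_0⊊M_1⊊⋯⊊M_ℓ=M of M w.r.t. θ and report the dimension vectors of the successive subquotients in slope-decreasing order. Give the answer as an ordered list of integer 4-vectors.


Barcode: M ≅ I[1,1], I[1,2], I[1,3], I[1,4], I[4,4]^3. HN layers by μ_θ (3 steps, strictly decreasing):
  μ^(1)=21; μ^(2)=8; μ^(3)=-5

((0, 0, 1, 0); (1, 0, 1, 1); (3, 3, 0, 3))


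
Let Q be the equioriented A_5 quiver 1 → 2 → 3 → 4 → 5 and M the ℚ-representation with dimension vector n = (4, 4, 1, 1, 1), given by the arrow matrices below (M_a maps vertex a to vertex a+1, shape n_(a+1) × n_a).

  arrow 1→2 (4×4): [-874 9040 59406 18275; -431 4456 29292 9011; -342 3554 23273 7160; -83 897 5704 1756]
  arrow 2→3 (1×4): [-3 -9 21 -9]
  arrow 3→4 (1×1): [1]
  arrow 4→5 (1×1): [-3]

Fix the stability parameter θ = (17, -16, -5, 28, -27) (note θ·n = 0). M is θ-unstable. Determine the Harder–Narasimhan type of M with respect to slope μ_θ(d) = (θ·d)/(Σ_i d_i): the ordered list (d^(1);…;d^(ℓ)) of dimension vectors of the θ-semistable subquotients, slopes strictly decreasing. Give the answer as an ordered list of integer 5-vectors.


Interval decomposition of M: I[1,2]^3, I[1,5].
HN type (ℓ=2): μ^(1)=1/2; μ^(2)=-4/3

((3, 3, 0, 1, 1); (1, 1, 1, 0, 0))


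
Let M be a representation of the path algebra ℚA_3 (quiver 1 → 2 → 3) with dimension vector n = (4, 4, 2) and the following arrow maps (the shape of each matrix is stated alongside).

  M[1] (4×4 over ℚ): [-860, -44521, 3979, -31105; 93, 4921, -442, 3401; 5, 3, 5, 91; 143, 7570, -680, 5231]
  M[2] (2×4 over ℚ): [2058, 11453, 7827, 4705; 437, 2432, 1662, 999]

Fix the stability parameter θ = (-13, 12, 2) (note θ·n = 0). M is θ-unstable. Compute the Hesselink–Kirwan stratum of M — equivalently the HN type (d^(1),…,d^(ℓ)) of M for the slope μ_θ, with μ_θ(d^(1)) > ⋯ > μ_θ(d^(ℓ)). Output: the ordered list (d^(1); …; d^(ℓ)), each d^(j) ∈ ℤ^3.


Via rank(M_{q-1}∘⋯∘M_p): M ≅ I[1,2]^2, I[1,3]^2.
μ_θ-semistable layers: μ^(1)=12; μ^(2)=7; μ^(3)=-13

((0, 2, 0); (0, 2, 2); (4, 0, 0))


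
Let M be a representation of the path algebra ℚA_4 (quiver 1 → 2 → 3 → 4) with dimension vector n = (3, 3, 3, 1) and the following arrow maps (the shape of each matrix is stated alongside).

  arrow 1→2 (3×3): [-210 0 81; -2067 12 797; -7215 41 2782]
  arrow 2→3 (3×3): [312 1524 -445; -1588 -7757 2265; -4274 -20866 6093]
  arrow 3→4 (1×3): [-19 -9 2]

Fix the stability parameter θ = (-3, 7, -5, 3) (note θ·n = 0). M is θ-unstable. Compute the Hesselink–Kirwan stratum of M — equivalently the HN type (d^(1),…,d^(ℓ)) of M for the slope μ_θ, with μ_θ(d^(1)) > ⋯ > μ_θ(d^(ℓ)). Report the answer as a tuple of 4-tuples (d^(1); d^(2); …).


Via rank(M_{q-1}∘⋯∘M_p): M ≅ I[1,3]^2, I[1,4].
μ_θ-semistable layers: μ^(1)=3; μ^(2)=1; μ^(3)=-3

((0, 0, 0, 1); (0, 3, 3, 0); (3, 0, 0, 0))


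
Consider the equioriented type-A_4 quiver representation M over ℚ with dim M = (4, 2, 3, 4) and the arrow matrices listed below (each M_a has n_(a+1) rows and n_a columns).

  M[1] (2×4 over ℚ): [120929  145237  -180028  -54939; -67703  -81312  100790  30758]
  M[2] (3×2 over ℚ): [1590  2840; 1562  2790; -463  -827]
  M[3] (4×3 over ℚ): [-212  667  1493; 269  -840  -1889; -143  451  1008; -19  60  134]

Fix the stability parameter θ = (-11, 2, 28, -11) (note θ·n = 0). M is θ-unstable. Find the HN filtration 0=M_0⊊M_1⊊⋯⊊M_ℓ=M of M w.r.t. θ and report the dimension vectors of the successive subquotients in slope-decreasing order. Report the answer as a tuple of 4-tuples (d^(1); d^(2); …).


Via rank(M_{q-1}∘⋯∘M_p): M ≅ I[1,1]^2, I[1,4]^2, I[3,4], I[4,4].
μ_θ-semistable layers: μ^(1)=17/2; μ^(2)=2; μ^(3)=-11

((0, 0, 3, 3); (0, 2, 0, 0); (4, 0, 0, 1))


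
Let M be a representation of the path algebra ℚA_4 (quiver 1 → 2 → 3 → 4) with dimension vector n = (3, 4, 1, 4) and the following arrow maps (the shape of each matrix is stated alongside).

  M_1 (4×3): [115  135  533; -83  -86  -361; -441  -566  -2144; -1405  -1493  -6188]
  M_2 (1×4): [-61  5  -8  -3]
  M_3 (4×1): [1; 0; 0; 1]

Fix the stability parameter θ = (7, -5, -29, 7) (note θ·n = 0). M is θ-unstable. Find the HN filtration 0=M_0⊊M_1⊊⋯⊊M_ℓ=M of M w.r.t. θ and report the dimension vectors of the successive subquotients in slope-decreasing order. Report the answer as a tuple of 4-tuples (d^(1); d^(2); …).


Barcode: M ≅ I[1,2]^2, I[1,4], I[2,2], I[4,4]^3. HN layers by μ_θ (4 steps, strictly decreasing):
  μ^(1)=7; μ^(2)=1; μ^(3)=-5; μ^(4)=-9

((0, 0, 0, 4); (2, 2, 0, 0); (0, 1, 0, 0); (1, 1, 1, 0))


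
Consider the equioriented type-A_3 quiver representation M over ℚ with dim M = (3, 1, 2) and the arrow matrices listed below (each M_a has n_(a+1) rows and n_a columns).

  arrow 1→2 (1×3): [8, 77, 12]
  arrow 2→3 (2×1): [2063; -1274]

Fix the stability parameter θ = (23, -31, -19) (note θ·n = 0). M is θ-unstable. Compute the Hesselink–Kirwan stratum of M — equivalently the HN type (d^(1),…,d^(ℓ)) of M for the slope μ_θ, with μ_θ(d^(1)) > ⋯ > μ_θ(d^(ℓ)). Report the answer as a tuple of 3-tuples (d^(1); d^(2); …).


Barcode: M ≅ I[1,1]^2, I[1,3], I[3,3]. HN layers by μ_θ (3 steps, strictly decreasing):
  μ^(1)=23; μ^(2)=-9; μ^(3)=-19

((2, 0, 0); (1, 1, 1); (0, 0, 1))


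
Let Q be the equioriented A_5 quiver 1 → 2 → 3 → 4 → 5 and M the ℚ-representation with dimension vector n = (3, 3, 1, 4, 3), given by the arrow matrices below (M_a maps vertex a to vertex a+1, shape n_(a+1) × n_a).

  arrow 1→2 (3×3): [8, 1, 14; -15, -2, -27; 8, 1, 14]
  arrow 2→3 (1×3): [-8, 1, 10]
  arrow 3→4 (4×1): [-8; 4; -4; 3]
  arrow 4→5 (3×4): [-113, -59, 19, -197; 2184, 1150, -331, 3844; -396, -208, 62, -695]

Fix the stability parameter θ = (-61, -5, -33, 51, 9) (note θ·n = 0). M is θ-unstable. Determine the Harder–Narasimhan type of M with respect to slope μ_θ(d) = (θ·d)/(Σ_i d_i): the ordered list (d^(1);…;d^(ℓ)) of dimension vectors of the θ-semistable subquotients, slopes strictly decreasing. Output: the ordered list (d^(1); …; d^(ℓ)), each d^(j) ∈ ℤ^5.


Interval decomposition of M: I[1,1], I[1,2], I[1,5], I[2,2], I[4,4], I[4,5]^2.
HN type (ℓ=5): μ^(1)=51; μ^(2)=30; μ^(3)=-5; μ^(4)=-19; μ^(5)=-61

((0, 0, 0, 1, 0); (0, 0, 0, 3, 3); (0, 2, 0, 0, 0); (0, 1, 1, 0, 0); (3, 0, 0, 0, 0))


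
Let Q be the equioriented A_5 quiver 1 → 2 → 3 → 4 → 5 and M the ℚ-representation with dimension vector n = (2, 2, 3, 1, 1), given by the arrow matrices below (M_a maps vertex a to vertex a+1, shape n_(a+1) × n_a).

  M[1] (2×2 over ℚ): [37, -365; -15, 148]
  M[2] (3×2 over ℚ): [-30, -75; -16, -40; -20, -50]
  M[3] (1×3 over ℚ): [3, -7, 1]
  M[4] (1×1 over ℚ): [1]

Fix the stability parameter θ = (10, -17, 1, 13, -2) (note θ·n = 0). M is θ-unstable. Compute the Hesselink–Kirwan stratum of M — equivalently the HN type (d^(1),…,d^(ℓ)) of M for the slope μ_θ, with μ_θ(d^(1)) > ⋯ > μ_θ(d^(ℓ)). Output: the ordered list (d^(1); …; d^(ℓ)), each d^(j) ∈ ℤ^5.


Via rank(M_{q-1}∘⋯∘M_p): M ≅ I[1,2], I[1,5], I[3,3]^2.
μ_θ-semistable layers: μ^(1)=11/2; μ^(2)=1; μ^(3)=-7/2

((0, 0, 0, 1, 1); (0, 0, 3, 0, 0); (2, 2, 0, 0, 0))


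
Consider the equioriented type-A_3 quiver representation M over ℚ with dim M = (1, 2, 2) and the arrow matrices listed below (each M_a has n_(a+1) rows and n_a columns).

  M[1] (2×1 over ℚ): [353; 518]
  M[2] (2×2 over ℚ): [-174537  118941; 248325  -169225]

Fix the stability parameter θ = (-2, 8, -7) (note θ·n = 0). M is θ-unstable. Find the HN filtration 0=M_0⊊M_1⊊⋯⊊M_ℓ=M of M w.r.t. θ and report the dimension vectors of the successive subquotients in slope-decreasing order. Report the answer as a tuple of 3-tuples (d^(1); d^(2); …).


Barcode: M ≅ I[1,3], I[2,2], I[3,3]. HN layers by μ_θ (4 steps, strictly decreasing):
  μ^(1)=8; μ^(2)=1/2; μ^(3)=-2; μ^(4)=-7

((0, 1, 0); (0, 1, 1); (1, 0, 0); (0, 0, 1))


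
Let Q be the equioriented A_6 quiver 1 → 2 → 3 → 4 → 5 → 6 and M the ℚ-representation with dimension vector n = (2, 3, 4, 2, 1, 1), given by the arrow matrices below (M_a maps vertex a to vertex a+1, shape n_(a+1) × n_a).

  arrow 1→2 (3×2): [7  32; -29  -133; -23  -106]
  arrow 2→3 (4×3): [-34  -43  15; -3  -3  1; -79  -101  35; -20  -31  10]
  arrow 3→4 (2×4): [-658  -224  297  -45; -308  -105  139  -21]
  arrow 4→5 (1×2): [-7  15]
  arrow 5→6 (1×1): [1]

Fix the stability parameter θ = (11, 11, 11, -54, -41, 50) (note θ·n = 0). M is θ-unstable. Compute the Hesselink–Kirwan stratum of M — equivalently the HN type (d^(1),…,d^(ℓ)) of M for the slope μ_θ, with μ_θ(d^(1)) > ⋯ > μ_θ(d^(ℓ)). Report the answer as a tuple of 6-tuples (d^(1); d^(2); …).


Interval decomposition of M: I[1,3], I[1,6], I[2,4], I[3,3].
HN type (ℓ=4): μ^(1)=50; μ^(2)=11; μ^(3)=-32/3; μ^(4)=-62/5

((0, 0, 0, 0, 0, 1); (1, 1, 2, 0, 0, 0); (0, 1, 1, 1, 0, 0); (1, 1, 1, 1, 1, 0))


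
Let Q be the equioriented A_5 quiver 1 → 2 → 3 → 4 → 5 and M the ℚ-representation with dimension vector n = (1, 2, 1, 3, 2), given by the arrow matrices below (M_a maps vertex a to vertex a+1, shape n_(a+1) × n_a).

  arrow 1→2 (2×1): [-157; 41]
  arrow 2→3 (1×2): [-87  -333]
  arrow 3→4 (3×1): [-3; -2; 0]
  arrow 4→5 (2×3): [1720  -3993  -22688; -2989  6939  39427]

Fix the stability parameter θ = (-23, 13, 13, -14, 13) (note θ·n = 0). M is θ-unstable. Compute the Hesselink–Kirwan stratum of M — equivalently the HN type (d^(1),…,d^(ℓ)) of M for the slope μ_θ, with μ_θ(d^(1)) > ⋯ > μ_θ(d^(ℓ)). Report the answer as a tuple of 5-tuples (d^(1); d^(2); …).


Via rank(M_{q-1}∘⋯∘M_p): M ≅ I[1,5], I[2,2], I[4,4], I[4,5].
μ_θ-semistable layers: μ^(1)=13; μ^(2)=4; μ^(3)=-14; μ^(4)=-23

((0, 1, 0, 0, 2); (0, 1, 1, 1, 0); (0, 0, 0, 2, 0); (1, 0, 0, 0, 0))


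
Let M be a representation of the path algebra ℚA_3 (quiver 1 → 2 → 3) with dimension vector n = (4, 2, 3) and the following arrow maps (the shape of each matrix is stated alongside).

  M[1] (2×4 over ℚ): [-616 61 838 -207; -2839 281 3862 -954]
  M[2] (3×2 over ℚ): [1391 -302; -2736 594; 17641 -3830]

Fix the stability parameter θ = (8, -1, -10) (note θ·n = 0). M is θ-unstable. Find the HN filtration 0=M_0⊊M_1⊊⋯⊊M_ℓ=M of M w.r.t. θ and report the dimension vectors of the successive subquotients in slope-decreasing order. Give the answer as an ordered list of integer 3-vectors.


Interval decomposition of M: I[1,1]^2, I[1,3]^2, I[3,3].
HN type (ℓ=3): μ^(1)=8; μ^(2)=-1; μ^(3)=-10

((2, 0, 0); (2, 2, 2); (0, 0, 1))


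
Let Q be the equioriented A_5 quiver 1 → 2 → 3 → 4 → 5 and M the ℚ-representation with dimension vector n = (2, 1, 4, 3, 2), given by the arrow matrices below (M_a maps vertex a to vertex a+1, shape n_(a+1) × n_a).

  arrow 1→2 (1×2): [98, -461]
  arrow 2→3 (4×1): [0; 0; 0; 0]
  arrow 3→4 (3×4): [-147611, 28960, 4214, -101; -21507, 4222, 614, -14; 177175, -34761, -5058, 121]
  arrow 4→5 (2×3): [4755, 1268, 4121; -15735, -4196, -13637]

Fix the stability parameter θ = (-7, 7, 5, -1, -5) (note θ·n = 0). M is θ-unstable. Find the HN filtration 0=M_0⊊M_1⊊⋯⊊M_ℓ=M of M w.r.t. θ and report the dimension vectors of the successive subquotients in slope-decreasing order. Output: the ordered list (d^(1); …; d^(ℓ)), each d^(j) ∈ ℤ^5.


Via rank(M_{q-1}∘⋯∘M_p): M ≅ I[1,1], I[1,2], I[3,3], I[3,4]^2, I[3,5], I[5,5].
μ_θ-semistable layers: μ^(1)=7; μ^(2)=5; μ^(3)=2; μ^(4)=-1/3; μ^(5)=-5; μ^(6)=-7

((0, 1, 0, 0, 0); (0, 0, 1, 0, 0); (0, 0, 2, 2, 0); (0, 0, 1, 1, 1); (0, 0, 0, 0, 1); (2, 0, 0, 0, 0))


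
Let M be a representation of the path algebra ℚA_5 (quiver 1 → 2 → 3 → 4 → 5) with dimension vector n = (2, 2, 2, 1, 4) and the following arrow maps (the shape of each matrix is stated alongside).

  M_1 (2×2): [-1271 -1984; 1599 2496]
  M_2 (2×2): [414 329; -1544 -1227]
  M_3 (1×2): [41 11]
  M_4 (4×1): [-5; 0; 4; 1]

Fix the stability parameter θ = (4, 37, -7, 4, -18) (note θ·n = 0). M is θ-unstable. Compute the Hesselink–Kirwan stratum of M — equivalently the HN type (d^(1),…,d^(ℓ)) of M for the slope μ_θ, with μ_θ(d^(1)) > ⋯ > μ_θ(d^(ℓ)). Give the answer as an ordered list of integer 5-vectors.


Interval decomposition of M: I[1,1], I[1,5], I[2,3], I[5,5]^3.
HN type (ℓ=3): μ^(1)=15; μ^(2)=4; μ^(3)=-18

((0, 1, 1, 0, 0); (2, 1, 1, 1, 1); (0, 0, 0, 0, 3))


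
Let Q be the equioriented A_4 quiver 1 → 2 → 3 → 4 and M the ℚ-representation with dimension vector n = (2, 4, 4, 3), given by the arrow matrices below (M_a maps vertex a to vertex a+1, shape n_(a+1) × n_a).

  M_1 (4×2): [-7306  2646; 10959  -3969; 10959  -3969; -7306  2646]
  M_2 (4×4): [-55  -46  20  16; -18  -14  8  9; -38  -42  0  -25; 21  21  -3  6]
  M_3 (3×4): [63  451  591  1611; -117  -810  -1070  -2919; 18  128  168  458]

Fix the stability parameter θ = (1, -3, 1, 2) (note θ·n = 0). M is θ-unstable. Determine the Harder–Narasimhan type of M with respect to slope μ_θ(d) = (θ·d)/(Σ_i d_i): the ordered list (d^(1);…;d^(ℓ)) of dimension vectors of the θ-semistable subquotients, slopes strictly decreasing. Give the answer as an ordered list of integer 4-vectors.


Via rank(M_{q-1}∘⋯∘M_p): M ≅ I[1,1], I[1,2], I[2,3], I[2,4]^2, I[3,4].
μ_θ-semistable layers: μ^(1)=2; μ^(2)=1; μ^(3)=-1; μ^(4)=-3

((0, 0, 0, 3); (1, 0, 4, 0); (1, 1, 0, 0); (0, 3, 0, 0))
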